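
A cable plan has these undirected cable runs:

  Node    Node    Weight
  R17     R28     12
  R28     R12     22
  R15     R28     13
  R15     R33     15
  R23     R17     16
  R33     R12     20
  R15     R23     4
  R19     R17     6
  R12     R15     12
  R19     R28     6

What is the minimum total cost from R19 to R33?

34

Candidate routes:
R19 → R17 → R23 → R15 → R33: 6+16+4+15 = 41
R19 → R28 → R12 → R33: 6+22+20 = 48
R19 → R28 → R15 → R33: 6+13+15 = 34
R19 → R17 → R28 → R15 → R33: 6+12+13+15 = 46
Cheapest is R19 → R28 → R15 → R33 at 34.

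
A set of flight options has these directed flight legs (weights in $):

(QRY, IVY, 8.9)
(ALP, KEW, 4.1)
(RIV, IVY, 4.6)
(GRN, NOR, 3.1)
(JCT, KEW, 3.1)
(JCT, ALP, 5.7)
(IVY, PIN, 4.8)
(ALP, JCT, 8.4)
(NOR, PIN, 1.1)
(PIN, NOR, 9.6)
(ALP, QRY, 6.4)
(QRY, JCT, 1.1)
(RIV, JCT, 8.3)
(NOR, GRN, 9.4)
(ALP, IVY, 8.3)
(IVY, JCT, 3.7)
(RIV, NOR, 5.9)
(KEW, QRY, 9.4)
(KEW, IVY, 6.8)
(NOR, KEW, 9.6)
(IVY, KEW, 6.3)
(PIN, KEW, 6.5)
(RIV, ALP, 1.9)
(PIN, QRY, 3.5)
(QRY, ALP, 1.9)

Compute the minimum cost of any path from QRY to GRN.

$32.7

Running Dijkstra from QRY:
QRY: 0
JCT: 1.1  (via QRY)
ALP: 1.9  (via QRY)
KEW: 4.2  (via JCT)
IVY: 8.9  (via QRY)
PIN: 13.7  (via IVY)
NOR: 23.3  (via PIN)
GRN: 32.7  (via NOR)
Shortest route: QRY–IVY–PIN–NOR–GRN = $32.7.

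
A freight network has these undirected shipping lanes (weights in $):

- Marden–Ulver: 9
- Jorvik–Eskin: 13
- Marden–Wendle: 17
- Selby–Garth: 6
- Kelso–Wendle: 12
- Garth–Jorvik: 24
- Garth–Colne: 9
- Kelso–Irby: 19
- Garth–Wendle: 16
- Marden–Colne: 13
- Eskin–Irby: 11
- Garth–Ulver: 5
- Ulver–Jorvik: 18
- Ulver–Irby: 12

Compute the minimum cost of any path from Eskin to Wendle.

$42

Shortest distances from Eskin:
Eskin: 0
Irby: 11  (via Eskin)
Jorvik: 13  (via Eskin)
Ulver: 23  (via Irby)
Garth: 28  (via Ulver)
Kelso: 30  (via Irby)
Marden: 32  (via Ulver)
Selby: 34  (via Garth)
Colne: 37  (via Garth)
Wendle: 42  (via Kelso)
Shortest route: Eskin → Irby → Kelso → Wendle = $42.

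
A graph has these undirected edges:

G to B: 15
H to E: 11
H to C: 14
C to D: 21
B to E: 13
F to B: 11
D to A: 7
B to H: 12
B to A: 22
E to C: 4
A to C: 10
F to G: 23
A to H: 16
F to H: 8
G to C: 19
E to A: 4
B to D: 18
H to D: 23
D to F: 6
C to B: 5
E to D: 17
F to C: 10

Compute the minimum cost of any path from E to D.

Shortest distances from E:
E: 0
A: 4  (via E)
C: 4  (via E)
B: 9  (via C)
D: 11  (via A)
Shortest route: E–A–D = 11.

11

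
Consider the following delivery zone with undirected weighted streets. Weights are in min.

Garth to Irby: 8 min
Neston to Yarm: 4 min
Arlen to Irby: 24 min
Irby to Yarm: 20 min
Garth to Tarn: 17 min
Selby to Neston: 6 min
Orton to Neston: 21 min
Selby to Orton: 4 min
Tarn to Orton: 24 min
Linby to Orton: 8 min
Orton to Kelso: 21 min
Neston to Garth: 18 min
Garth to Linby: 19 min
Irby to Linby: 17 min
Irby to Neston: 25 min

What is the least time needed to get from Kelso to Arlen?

Enumerating some paths:
Kelso → Orton → Linby → Irby → Arlen: 21+8+17+24 = 70
Kelso → Orton → Selby → Neston → Yarm → Irby → Arlen: 21+4+6+4+20+24 = 79
Kelso → Orton → Linby → Garth → Irby → Arlen: 21+8+19+8+24 = 80
Kelso → Orton → Selby → Neston → Irby → Arlen: 21+4+6+25+24 = 80
The minimum is 70 min via Kelso → Orton → Linby → Irby → Arlen.

70 min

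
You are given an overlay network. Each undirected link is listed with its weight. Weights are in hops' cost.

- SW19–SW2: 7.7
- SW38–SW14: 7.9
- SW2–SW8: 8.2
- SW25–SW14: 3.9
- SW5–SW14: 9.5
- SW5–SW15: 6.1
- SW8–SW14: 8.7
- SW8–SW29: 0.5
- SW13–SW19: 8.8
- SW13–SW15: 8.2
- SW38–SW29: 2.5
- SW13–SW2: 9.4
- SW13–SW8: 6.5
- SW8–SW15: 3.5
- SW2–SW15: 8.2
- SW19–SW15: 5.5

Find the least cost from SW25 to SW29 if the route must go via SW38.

Best SW25 to SW38: SW25–SW14–SW38 costing 11.8
Shortest SW38→SW29: SW38–SW29 = 2.5
Total via SW38: 11.8 + 2.5 = 14.3 hops' cost.

14.3 hops' cost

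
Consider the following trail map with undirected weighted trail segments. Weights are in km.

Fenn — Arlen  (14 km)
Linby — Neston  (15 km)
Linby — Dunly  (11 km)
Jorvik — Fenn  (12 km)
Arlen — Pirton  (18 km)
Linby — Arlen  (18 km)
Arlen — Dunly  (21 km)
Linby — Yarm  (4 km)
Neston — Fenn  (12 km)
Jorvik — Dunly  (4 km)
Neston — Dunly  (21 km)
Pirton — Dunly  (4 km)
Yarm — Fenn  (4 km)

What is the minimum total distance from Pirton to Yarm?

19 km

Candidate routes:
Pirton → Dunly → Jorvik → Fenn → Yarm: 4+4+12+4 = 24
Pirton → Dunly → Linby → Yarm: 4+11+4 = 19
Pirton → Arlen → Fenn → Yarm: 18+14+4 = 36
The minimum is 19 km via Pirton → Dunly → Linby → Yarm.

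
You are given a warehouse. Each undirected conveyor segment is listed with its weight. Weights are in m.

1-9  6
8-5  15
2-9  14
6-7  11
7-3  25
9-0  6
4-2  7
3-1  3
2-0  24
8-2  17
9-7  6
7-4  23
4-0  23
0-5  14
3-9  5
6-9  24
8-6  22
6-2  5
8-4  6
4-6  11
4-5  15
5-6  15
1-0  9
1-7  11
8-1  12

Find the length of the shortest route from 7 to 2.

Shortest distances from 7:
7: 0
9: 6  (via 7)
1: 11  (via 7)
3: 11  (via 9)
6: 11  (via 7)
0: 12  (via 9)
2: 16  (via 6)
Shortest route: 7 → 6 → 2 = 16 m.

16 m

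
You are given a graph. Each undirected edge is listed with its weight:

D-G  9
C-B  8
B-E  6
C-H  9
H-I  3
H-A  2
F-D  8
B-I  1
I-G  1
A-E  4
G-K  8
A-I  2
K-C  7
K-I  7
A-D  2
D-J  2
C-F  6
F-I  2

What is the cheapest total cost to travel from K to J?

Shortest distances from K:
K: 0
C: 7  (via K)
I: 7  (via K)
B: 8  (via I)
G: 8  (via K)
A: 9  (via I)
F: 9  (via I)
H: 10  (via I)
D: 11  (via A)
E: 13  (via A)
J: 13  (via D)
Shortest route: K–I–A–D–J = 13.

13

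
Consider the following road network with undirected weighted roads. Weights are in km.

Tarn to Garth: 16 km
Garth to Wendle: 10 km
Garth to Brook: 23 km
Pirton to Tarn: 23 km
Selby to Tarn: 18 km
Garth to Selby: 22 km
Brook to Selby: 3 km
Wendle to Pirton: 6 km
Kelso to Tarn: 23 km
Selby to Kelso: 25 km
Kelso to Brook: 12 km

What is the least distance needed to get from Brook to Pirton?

Shortest distances from Brook:
Brook: 0
Selby: 3  (via Brook)
Kelso: 12  (via Brook)
Tarn: 21  (via Selby)
Garth: 23  (via Brook)
Wendle: 33  (via Garth)
Pirton: 39  (via Wendle)
Shortest route: Brook–Garth–Wendle–Pirton = 39 km.

39 km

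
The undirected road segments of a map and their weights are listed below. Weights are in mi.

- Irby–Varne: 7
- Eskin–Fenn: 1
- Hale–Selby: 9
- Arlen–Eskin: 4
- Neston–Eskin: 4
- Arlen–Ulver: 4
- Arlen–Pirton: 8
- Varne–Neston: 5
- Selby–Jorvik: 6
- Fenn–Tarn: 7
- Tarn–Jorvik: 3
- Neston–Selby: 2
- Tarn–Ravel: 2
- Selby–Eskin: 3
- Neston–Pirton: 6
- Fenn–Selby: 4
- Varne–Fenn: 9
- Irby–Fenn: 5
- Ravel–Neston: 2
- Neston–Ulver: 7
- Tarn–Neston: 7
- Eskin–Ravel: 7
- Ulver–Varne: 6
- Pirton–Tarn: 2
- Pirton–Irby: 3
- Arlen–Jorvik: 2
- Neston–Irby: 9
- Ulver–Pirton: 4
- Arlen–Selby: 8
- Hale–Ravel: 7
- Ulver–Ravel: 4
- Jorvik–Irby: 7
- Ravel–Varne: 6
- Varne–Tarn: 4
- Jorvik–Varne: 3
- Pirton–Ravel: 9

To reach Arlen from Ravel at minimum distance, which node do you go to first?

Tarn

Candidate routes:
Ravel–Neston–Eskin–Arlen: 2+4+4 = 10
Ravel–Tarn–Jorvik–Arlen: 2+3+2 = 7
Ravel–Ulver–Arlen: 4+4 = 8
The minimum is 7 mi via Ravel–Tarn–Jorvik–Arlen.
So from Ravel the first move is to Tarn.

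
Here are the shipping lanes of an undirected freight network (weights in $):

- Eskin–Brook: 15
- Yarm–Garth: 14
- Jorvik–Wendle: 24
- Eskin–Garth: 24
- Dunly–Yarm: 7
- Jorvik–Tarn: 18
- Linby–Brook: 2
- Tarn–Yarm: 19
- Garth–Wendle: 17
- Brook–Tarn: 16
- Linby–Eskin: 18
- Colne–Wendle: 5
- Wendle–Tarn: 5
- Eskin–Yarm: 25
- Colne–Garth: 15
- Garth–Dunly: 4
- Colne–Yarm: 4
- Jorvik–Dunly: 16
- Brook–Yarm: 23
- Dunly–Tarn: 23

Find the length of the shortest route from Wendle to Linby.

Enumerating some paths:
Wendle → Tarn → Brook → Linby: 5+16+2 = 23
Wendle → Colne → Yarm → Brook → Linby: 5+4+23+2 = 34
The minimum is $23 via Wendle → Tarn → Brook → Linby.

$23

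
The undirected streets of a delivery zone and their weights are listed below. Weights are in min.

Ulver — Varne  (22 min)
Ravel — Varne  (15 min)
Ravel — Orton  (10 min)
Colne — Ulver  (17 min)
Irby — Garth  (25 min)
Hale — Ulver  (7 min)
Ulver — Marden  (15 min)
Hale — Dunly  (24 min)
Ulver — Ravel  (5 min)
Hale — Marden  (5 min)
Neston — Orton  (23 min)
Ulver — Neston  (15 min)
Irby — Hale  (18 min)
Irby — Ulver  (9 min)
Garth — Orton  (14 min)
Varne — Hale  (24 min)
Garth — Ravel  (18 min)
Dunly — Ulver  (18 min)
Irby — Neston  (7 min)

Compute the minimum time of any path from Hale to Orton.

Compare a few routes:
Hale - Ulver - Ravel - Orton: 7+5+10 = 22
Hale - Marden - Ulver - Ravel - Orton: 5+15+5+10 = 35
Hale - Irby - Ulver - Ravel - Orton: 18+9+5+10 = 42
Cheapest is Hale - Ulver - Ravel - Orton at 22 min.

22 min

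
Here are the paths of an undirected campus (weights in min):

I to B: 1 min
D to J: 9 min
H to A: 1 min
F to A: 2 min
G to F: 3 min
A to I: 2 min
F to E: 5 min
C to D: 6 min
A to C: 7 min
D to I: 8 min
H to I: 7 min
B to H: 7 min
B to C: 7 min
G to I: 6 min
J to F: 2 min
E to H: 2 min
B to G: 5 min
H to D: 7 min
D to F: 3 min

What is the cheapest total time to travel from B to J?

7 min

Candidate routes:
B–I–A–F–J: 1+2+2+2 = 7
B–G–F–J: 5+3+2 = 10
The minimum is 7 min via B–I–A–F–J.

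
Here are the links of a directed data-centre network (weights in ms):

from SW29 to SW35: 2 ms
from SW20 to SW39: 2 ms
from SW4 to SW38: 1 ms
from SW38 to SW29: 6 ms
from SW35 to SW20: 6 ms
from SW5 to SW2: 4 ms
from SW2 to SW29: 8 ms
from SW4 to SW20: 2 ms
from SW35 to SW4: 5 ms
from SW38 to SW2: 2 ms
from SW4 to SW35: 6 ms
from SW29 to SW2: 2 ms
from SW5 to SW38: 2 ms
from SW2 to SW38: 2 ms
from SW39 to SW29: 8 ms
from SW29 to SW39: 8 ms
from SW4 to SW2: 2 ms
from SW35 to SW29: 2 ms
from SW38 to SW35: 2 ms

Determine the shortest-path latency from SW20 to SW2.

Compare a few routes:
SW20 → SW39 → SW29 → SW2: 2+8+2 = 12
SW20 → SW39 → SW29 → SW35 → SW4 → SW2: 2+8+2+5+2 = 19
Cheapest is SW20 → SW39 → SW29 → SW2 at 12 ms.

12 ms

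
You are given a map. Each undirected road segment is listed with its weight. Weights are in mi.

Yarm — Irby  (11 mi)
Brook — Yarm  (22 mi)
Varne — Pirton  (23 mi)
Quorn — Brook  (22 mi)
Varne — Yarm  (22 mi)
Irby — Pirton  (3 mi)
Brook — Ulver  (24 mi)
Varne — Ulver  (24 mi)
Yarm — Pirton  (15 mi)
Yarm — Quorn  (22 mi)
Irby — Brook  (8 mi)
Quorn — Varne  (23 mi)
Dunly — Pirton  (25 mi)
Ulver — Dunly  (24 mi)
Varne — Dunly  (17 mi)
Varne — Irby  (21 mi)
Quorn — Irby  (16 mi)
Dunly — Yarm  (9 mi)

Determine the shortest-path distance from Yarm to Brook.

19 mi

Enumerating some paths:
Yarm - Brook: 22 = 22
Yarm - Irby - Brook: 11+8 = 19
Yarm - Pirton - Irby - Brook: 15+3+8 = 26
The minimum is 19 mi via Yarm - Irby - Brook.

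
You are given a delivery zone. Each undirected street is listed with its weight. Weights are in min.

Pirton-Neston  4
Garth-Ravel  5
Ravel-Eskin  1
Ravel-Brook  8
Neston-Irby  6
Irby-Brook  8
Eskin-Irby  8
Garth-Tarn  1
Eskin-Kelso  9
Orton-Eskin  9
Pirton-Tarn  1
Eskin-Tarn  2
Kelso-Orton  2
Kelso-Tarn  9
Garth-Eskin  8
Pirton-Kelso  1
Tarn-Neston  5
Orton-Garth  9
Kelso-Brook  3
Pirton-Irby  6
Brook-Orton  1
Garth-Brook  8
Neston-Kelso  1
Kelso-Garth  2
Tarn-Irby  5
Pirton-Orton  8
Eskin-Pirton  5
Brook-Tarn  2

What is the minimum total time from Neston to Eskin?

Compare a few routes:
Neston–Kelso–Pirton–Tarn–Eskin: 1+1+1+2 = 5
Neston–Kelso–Garth–Tarn–Eskin: 1+2+1+2 = 6
Neston–Pirton–Tarn–Eskin: 4+1+2 = 7
Neston–Kelso–Pirton–Eskin: 1+1+5 = 7
Cheapest is Neston–Kelso–Pirton–Tarn–Eskin at 5 min.

5 min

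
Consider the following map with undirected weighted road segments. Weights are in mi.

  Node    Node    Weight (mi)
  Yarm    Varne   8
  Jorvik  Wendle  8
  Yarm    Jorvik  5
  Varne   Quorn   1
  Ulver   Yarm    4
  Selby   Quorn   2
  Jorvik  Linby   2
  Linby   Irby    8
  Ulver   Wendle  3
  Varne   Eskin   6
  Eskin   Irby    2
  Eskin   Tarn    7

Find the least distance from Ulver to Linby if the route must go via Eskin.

28 mi

Shortest Ulver→Eskin: Ulver → Yarm → Varne → Eskin = 18
Shortest Eskin→Linby: Eskin → Irby → Linby = 10
Total via Eskin: 18 + 10 = 28 mi.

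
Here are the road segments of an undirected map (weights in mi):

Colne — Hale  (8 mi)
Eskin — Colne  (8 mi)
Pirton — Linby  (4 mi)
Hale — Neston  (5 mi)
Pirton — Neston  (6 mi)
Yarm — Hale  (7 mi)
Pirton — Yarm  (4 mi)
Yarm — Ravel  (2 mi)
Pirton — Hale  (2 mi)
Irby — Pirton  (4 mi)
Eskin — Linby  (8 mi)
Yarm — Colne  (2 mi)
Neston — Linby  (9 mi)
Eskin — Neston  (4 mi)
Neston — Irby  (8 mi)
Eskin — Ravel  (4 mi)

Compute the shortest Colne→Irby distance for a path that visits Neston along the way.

Best Colne to Neston: Colne → Yarm → Pirton → Neston costing 12
Shortest Neston→Irby: Neston → Irby = 8
Total via Neston: 12 + 8 = 20 mi.

20 mi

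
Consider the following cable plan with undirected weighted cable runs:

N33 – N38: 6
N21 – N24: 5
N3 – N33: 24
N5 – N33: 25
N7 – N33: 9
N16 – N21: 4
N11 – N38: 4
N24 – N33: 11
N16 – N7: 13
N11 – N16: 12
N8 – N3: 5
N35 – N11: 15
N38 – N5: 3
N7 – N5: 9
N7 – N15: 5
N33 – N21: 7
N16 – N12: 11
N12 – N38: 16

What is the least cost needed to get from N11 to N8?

39

Shortest distances from N11:
N11: 0
N38: 4  (via N11)
N5: 7  (via N38)
N33: 10  (via N38)
N16: 12  (via N11)
N35: 15  (via N11)
N21: 16  (via N16)
N7: 16  (via N5)
N12: 20  (via N38)
N15: 21  (via N7)
N24: 21  (via N33)
N3: 34  (via N33)
N8: 39  (via N3)
Shortest route: N11 → N38 → N33 → N3 → N8 = 39.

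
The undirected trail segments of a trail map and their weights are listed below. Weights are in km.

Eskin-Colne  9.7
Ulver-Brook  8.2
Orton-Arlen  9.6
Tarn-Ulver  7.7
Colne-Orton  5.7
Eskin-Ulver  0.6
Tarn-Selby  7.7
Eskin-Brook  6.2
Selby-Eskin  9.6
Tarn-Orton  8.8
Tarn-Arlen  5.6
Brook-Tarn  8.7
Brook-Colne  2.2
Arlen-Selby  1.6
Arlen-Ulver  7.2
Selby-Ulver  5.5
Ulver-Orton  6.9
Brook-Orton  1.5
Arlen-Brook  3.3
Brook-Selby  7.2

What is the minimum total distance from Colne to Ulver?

Running Dijkstra from Colne:
Colne: 0
Brook: 2.2  (via Colne)
Orton: 3.7  (via Brook)
Arlen: 5.5  (via Brook)
Selby: 7.1  (via Arlen)
Eskin: 8.4  (via Brook)
Ulver: 9  (via Eskin)
Shortest route: Colne–Brook–Eskin–Ulver = 9 km.

9 km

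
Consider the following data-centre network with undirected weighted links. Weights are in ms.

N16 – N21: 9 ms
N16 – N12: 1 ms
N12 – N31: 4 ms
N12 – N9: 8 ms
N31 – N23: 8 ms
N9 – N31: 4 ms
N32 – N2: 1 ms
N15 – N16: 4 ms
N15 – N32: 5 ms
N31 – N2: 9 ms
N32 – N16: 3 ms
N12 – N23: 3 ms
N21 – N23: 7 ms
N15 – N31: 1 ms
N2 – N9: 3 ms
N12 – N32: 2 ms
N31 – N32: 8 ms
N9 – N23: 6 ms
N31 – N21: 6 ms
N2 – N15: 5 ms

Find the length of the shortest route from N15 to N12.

5 ms

Candidate routes:
N15 → N32 → N12: 5+2 = 7
N15 → N31 → N12: 1+4 = 5
N15 → N32 → N16 → N12: 5+3+1 = 9
N15 → N2 → N32 → N12: 5+1+2 = 8
The minimum is 5 ms via N15 → N31 → N12.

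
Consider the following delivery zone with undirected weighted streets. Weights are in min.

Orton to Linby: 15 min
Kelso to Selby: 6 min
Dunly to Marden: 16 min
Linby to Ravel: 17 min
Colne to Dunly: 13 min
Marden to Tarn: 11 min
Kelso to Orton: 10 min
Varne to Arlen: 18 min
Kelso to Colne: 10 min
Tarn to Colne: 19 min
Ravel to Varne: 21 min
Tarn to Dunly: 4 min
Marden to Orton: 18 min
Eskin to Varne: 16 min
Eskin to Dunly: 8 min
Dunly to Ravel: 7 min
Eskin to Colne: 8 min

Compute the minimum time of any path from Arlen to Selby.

58 min

Running Dijkstra from Arlen:
Arlen: 0
Varne: 18  (via Arlen)
Eskin: 34  (via Varne)
Ravel: 39  (via Varne)
Colne: 42  (via Eskin)
Dunly: 42  (via Eskin)
Tarn: 46  (via Dunly)
Kelso: 52  (via Colne)
Linby: 56  (via Ravel)
Marden: 57  (via Tarn)
Selby: 58  (via Kelso)
Shortest route: Arlen → Varne → Eskin → Colne → Kelso → Selby = 58 min.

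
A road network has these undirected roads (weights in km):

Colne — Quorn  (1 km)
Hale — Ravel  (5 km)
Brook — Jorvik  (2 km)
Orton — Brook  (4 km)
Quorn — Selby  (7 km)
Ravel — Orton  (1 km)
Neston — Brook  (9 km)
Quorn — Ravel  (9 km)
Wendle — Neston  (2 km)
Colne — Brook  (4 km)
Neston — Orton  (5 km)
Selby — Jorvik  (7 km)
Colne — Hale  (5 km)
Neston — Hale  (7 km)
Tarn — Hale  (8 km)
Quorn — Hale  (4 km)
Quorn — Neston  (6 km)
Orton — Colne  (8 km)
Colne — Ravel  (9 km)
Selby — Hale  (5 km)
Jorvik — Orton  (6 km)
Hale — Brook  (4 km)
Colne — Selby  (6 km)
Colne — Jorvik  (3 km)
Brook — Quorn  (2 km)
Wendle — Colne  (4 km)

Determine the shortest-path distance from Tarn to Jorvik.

Candidate routes:
Tarn → Hale → Quorn → Colne → Jorvik: 8+4+1+3 = 16
Tarn → Hale → Quorn → Brook → Jorvik: 8+4+2+2 = 16
Tarn → Hale → Brook → Jorvik: 8+4+2 = 14
The minimum is 14 km via Tarn → Hale → Brook → Jorvik.

14 km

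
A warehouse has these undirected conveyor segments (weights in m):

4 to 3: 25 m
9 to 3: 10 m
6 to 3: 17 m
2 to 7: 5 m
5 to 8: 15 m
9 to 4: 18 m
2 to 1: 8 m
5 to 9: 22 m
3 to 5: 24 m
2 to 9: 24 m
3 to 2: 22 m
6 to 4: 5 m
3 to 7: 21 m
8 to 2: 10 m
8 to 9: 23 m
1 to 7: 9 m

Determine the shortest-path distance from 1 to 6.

Running Dijkstra from 1:
1: 0
2: 8  (via 1)
7: 9  (via 1)
8: 18  (via 2)
3: 30  (via 2)
9: 32  (via 2)
5: 33  (via 8)
6: 47  (via 3)
Shortest route: 1 → 2 → 3 → 6 = 47 m.

47 m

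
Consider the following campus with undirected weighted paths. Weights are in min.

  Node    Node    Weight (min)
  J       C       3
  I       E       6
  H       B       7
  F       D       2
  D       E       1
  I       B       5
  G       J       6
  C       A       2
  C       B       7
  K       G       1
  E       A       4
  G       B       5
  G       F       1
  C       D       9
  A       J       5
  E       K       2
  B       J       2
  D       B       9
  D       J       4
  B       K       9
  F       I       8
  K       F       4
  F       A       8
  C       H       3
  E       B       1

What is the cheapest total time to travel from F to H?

11 min

Enumerating some paths:
F - D - J - C - H: 2+4+3+3 = 12
F - D - E - B - J - C - H: 2+1+1+2+3+3 = 12
F - D - E - A - C - H: 2+1+4+2+3 = 12
F - D - E - B - H: 2+1+1+7 = 11
The minimum is 11 min via F - D - E - B - H.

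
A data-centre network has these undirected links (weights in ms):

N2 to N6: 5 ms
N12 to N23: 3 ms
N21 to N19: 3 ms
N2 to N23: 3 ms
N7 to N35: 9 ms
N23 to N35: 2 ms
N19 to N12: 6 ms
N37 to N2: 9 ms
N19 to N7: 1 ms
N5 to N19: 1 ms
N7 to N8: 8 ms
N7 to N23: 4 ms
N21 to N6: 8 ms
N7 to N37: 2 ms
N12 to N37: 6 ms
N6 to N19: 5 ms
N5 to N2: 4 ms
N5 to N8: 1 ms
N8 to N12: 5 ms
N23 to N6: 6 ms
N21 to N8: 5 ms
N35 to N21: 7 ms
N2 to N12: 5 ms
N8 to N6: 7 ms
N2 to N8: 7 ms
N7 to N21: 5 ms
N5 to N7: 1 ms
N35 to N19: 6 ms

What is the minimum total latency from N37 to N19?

Candidate routes:
N37–N7–N5–N19: 2+1+1 = 4
N37–N7–N19: 2+1 = 3
The minimum is 3 ms via N37–N7–N19.

3 ms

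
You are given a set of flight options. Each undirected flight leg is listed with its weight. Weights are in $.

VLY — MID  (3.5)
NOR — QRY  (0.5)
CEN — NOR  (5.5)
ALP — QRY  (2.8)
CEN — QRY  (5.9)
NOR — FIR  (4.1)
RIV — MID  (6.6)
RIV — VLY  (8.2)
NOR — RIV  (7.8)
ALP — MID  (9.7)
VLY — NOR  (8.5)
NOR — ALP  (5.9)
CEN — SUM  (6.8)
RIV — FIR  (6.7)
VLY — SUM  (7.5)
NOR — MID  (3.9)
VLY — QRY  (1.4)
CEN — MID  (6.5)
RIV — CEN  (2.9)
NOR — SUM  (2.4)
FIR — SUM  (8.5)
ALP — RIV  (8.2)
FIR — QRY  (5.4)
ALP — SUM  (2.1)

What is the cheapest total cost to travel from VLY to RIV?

Running Dijkstra from VLY:
VLY: 0
QRY: 1.4  (via VLY)
NOR: 1.9  (via QRY)
MID: 3.5  (via VLY)
ALP: 4.2  (via QRY)
SUM: 4.3  (via NOR)
FIR: 6  (via NOR)
CEN: 7.3  (via QRY)
RIV: 8.2  (via VLY)
Shortest route: VLY → RIV = $8.2.

$8.2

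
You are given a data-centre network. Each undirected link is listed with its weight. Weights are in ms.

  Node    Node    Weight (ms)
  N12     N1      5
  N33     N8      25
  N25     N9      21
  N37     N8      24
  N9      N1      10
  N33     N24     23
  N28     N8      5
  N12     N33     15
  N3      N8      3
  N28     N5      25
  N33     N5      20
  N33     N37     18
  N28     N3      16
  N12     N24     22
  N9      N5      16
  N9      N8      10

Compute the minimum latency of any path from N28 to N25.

36 ms

Enumerating some paths:
N28 → N3 → N8 → N9 → N25: 16+3+10+21 = 50
N28 → N8 → N9 → N25: 5+10+21 = 36
The minimum is 36 ms via N28 → N8 → N9 → N25.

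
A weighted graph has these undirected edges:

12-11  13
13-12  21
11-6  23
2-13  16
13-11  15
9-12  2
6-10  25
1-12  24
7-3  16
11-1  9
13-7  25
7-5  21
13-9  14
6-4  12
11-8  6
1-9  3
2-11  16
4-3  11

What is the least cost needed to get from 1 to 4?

Shortest distances from 1:
1: 0
9: 3  (via 1)
12: 5  (via 9)
11: 9  (via 1)
8: 15  (via 11)
13: 17  (via 9)
2: 25  (via 11)
6: 32  (via 11)
7: 42  (via 13)
4: 44  (via 6)
Shortest route: 1 → 11 → 6 → 4 = 44.

44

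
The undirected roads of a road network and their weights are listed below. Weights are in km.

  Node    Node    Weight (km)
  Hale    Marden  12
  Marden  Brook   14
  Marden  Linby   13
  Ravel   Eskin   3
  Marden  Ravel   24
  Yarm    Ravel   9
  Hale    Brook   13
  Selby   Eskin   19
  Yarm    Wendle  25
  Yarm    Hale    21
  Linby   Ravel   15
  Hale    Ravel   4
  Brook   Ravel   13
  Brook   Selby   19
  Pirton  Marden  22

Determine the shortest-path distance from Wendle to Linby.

49 km

Shortest distances from Wendle:
Wendle: 0
Yarm: 25  (via Wendle)
Ravel: 34  (via Yarm)
Eskin: 37  (via Ravel)
Hale: 38  (via Ravel)
Brook: 47  (via Ravel)
Linby: 49  (via Ravel)
Shortest route: Wendle–Yarm–Ravel–Linby = 49 km.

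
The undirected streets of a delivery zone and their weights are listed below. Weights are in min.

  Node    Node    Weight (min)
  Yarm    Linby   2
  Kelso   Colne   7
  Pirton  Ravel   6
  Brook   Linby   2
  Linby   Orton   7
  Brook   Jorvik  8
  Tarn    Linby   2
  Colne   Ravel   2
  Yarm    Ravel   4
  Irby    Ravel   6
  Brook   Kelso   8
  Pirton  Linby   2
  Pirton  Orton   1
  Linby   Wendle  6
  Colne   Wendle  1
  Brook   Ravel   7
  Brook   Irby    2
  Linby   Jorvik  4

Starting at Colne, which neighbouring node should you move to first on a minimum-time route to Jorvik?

Candidate routes:
Colne–Ravel–Brook–Linby–Jorvik: 2+7+2+4 = 15
Colne–Ravel–Yarm–Linby–Jorvik: 2+4+2+4 = 12
Colne–Wendle–Linby–Jorvik: 1+6+4 = 11
Colne–Ravel–Pirton–Linby–Jorvik: 2+6+2+4 = 14
Cheapest is Colne–Wendle–Linby–Jorvik at 11 min.
So from Colne the first move is to Wendle.

Wendle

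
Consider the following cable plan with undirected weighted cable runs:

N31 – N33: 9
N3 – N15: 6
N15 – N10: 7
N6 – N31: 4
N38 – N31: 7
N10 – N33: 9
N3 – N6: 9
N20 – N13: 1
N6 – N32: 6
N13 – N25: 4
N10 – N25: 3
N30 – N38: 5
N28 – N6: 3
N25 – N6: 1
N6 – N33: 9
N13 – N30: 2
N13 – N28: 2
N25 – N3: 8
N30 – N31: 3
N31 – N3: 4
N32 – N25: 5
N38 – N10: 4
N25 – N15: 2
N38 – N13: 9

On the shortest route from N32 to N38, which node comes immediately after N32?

Compare a few routes:
N32 → N25 → N13 → N30 → N38: 5+4+2+5 = 16
N32 → N6 → N31 → N38: 6+4+7 = 17
N32 → N6 → N25 → N10 → N38: 6+1+3+4 = 14
N32 → N25 → N10 → N38: 5+3+4 = 12
Cheapest is N32 → N25 → N10 → N38 at 12.
So from N32 the first move is to N25.

N25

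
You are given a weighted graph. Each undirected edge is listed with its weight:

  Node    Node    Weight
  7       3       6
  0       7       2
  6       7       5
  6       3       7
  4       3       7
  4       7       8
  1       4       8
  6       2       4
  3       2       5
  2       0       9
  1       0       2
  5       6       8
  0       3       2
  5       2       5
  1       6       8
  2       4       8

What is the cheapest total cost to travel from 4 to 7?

8

Shortest distances from 4:
4: 0
3: 7  (via 4)
1: 8  (via 4)
2: 8  (via 4)
7: 8  (via 4)
Shortest route: 4 → 7 = 8.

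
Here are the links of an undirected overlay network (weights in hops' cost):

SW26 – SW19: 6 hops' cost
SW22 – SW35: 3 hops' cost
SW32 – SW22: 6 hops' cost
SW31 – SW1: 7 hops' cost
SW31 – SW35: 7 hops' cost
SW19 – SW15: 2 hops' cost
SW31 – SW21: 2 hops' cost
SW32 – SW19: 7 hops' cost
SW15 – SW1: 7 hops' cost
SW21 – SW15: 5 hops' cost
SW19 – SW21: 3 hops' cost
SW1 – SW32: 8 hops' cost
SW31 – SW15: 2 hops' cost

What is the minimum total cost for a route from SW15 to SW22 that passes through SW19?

15 hops' cost

Shortest SW15→SW19: SW15 → SW19 = 2
Shortest SW19→SW22: SW19 → SW32 → SW22 = 13
Total via SW19: 2 + 13 = 15 hops' cost.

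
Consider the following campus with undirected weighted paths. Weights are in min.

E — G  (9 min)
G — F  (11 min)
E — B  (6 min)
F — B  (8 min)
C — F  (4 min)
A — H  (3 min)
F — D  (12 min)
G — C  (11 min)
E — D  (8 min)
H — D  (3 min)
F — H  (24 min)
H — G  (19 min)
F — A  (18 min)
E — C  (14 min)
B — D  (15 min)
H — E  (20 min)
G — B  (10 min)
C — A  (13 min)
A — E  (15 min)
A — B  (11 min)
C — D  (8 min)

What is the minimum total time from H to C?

Shortest distances from H:
H: 0
A: 3  (via H)
D: 3  (via H)
C: 11  (via D)
Shortest route: H → D → C = 11 min.

11 min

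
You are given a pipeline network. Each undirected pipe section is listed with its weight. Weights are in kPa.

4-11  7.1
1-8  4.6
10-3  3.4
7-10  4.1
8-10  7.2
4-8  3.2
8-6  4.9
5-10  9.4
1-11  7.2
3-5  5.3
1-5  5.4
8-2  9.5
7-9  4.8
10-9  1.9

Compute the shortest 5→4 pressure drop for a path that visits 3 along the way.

19.1 kPa

Best 5 to 3: 5–3 costing 5.3
Best 3 to 4: 3–10–8–4 costing 13.8
Total via 3: 5.3 + 13.8 = 19.1 kPa.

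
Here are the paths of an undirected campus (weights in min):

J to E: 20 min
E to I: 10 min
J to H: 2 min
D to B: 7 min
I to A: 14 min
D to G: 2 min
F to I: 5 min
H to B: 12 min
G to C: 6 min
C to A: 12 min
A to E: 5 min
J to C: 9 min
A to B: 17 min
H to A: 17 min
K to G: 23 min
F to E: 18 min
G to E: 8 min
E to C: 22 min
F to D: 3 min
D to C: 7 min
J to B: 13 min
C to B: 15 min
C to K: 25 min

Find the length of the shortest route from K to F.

28 min

Enumerating some paths:
K → G → D → F: 23+2+3 = 28
K → G → C → D → F: 23+6+7+3 = 39
K → C → G → D → F: 25+6+2+3 = 36
K → C → D → F: 25+7+3 = 35
The minimum is 28 min via K → G → D → F.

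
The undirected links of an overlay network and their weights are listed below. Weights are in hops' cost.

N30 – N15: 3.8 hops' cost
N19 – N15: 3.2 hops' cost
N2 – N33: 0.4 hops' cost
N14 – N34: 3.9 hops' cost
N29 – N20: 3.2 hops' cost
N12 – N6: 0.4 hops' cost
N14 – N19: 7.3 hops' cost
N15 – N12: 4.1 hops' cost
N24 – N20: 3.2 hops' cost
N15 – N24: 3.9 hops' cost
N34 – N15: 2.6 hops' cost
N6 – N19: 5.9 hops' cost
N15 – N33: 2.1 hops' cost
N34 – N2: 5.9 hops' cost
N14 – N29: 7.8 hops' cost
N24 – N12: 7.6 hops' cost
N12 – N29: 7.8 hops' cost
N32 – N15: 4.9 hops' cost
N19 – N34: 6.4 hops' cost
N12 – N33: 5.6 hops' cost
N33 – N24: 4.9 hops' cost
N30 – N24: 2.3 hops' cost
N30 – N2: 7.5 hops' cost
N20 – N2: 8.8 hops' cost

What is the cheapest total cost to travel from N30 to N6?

Candidate routes:
N30–N15–N33–N12–N6: 3.8+2.1+5.6+0.4 = 11.9
N30–N15–N12–N6: 3.8+4.1+0.4 = 8.3
N30–N24–N12–N6: 2.3+7.6+0.4 = 10.3
N30–N24–N15–N12–N6: 2.3+3.9+4.1+0.4 = 10.7
The minimum is 8.3 hops' cost via N30–N15–N12–N6.

8.3 hops' cost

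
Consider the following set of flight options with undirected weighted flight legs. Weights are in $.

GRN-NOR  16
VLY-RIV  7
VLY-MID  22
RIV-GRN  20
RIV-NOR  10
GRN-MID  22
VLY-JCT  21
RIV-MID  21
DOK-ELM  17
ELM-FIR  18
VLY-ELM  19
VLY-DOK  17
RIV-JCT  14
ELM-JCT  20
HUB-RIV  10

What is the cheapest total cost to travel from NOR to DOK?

Running Dijkstra from NOR:
NOR: 0
RIV: 10  (via NOR)
GRN: 16  (via NOR)
VLY: 17  (via RIV)
HUB: 20  (via RIV)
JCT: 24  (via RIV)
MID: 31  (via RIV)
DOK: 34  (via VLY)
Shortest route: NOR–RIV–VLY–DOK = $34.

$34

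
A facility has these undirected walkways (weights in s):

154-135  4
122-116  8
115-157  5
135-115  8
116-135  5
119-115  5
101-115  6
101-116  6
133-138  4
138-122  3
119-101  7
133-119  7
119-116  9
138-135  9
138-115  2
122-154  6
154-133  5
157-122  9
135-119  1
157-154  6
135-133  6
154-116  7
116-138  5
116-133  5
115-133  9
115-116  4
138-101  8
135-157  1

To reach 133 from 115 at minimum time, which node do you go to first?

138

Compare a few routes:
115 - 116 - 133: 4+5 = 9
115 - 138 - 133: 2+4 = 6
Cheapest is 115 - 138 - 133 at 6 s.
So from 115 the first move is to 138.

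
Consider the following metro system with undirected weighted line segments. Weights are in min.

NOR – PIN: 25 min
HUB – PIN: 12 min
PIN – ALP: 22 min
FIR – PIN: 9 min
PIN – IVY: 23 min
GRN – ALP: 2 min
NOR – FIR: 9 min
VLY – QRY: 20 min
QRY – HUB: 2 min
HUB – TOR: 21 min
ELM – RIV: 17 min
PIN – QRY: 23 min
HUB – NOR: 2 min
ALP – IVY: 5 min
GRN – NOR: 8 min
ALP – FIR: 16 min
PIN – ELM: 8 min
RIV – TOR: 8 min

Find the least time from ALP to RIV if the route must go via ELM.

47 min

Shortest ALP→ELM: ALP → PIN → ELM = 30
Best ELM to RIV: ELM → RIV costing 17
Total via ELM: 30 + 17 = 47 min.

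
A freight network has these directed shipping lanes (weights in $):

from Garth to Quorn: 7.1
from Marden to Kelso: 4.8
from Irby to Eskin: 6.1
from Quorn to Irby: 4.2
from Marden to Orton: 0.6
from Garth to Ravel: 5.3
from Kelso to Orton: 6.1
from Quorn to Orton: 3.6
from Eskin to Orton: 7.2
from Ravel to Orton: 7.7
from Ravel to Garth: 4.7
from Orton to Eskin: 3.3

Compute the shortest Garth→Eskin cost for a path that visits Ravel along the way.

$16.3

Best Garth to Ravel: Garth → Ravel costing 5.3
Best Ravel to Eskin: Ravel → Orton → Eskin costing 11
Total via Ravel: 5.3 + 11 = $16.3.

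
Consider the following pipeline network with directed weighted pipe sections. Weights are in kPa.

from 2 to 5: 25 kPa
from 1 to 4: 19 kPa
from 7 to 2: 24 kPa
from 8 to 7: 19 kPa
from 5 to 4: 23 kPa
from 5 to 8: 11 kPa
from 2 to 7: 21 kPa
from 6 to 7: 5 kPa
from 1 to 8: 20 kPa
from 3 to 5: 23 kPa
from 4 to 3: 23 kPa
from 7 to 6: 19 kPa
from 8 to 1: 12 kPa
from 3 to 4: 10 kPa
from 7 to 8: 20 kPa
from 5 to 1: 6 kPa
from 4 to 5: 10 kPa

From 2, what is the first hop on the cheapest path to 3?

5

Candidate routes:
2 → 5 → 1 → 4 → 3: 25+6+19+23 = 73
2 → 5 → 8 → 1 → 4 → 3: 25+11+12+19+23 = 90
2 → 7 → 8 → 1 → 4 → 3: 21+20+12+19+23 = 95
2 → 5 → 4 → 3: 25+23+23 = 71
The minimum is 71 kPa via 2 → 5 → 4 → 3.
So from 2 the first move is to 5.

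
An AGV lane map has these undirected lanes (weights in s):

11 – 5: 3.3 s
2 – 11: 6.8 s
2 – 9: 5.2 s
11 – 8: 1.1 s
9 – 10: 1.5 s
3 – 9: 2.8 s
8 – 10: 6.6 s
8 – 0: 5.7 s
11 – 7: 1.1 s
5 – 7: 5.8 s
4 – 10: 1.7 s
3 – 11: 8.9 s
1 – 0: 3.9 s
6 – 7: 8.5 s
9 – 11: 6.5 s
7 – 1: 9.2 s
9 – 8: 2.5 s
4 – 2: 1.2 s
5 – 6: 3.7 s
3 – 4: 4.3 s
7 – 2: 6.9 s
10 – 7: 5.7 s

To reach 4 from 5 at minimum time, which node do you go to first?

11

Candidate routes:
5 - 11 - 8 - 9 - 10 - 4: 3.3+1.1+2.5+1.5+1.7 = 10.1
5 - 11 - 2 - 4: 3.3+6.8+1.2 = 11.3
Cheapest is 5 - 11 - 8 - 9 - 10 - 4 at 10.1 s.
So from 5 the first move is to 11.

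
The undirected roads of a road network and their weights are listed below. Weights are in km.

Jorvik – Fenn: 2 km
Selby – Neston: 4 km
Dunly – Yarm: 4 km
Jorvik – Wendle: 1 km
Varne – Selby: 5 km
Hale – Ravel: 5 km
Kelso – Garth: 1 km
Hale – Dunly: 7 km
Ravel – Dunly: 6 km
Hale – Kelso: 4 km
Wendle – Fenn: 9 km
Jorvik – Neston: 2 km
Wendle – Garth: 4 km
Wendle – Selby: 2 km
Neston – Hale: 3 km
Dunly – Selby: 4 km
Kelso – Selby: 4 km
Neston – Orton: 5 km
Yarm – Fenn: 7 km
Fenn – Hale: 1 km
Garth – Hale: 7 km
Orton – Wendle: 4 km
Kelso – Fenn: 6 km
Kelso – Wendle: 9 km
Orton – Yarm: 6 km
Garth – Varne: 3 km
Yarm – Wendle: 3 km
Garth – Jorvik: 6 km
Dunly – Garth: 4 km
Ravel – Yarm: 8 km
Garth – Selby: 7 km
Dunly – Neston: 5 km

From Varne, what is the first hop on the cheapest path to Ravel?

Candidate routes:
Varne → Garth → Hale → Ravel: 3+7+5 = 15
Varne → Garth → Dunly → Ravel: 3+4+6 = 13
Varne → Selby → Dunly → Ravel: 5+4+6 = 15
Varne → Garth → Wendle → Jorvik → Fenn → Hale → Ravel: 3+4+1+2+1+5 = 16
The minimum is 13 km via Varne → Garth → Dunly → Ravel.
So from Varne the first move is to Garth.

Garth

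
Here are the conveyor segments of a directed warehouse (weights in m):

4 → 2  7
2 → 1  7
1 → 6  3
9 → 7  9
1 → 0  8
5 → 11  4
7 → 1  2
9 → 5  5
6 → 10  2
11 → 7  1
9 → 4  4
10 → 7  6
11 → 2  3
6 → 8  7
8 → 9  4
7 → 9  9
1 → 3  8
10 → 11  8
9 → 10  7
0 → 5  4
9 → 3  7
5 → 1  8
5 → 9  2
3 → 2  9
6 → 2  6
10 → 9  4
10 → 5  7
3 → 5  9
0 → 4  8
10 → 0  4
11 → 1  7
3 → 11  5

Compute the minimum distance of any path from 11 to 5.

Running Dijkstra from 11:
11: 0
7: 1  (via 11)
1: 3  (via 7)
2: 3  (via 11)
6: 6  (via 1)
10: 8  (via 6)
9: 10  (via 7)
0: 11  (via 1)
3: 11  (via 1)
8: 13  (via 6)
4: 14  (via 9)
5: 15  (via 10)
Shortest route: 11–7–1–6–10–5 = 15 m.

15 m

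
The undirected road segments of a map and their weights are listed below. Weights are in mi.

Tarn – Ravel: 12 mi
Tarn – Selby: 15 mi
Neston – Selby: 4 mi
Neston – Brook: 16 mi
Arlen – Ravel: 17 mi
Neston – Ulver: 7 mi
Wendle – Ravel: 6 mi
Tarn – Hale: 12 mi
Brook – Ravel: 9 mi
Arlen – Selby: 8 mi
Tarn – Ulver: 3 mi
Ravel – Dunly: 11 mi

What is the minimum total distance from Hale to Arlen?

Candidate routes:
Hale - Tarn - Selby - Arlen: 12+15+8 = 35
Hale - Tarn - Ravel - Arlen: 12+12+17 = 41
Hale - Tarn - Ulver - Neston - Selby - Arlen: 12+3+7+4+8 = 34
The minimum is 34 mi via Hale - Tarn - Ulver - Neston - Selby - Arlen.

34 mi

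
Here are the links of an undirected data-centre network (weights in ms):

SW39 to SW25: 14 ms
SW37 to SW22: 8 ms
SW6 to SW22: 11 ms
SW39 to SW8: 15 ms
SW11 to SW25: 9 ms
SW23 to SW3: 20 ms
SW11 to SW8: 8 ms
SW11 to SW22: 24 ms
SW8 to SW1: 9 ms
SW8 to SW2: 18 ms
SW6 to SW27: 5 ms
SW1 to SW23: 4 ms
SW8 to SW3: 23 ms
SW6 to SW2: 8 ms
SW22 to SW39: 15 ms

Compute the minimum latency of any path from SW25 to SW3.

40 ms

Compare a few routes:
SW25 → SW11 → SW8 → SW1 → SW23 → SW3: 9+8+9+4+20 = 50
SW25 → SW11 → SW8 → SW3: 9+8+23 = 40
Cheapest is SW25 → SW11 → SW8 → SW3 at 40 ms.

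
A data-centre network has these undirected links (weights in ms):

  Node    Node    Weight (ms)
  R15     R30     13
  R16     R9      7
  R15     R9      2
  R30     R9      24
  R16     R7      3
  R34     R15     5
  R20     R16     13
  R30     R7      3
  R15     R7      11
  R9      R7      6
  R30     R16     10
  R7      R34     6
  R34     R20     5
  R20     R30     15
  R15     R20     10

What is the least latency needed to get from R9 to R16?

Compare a few routes:
R9 - R16: 7 = 7
R9 - R15 - R34 - R7 - R16: 2+5+6+3 = 16
R9 - R7 - R16: 6+3 = 9
Cheapest is R9 - R16 at 7 ms.

7 ms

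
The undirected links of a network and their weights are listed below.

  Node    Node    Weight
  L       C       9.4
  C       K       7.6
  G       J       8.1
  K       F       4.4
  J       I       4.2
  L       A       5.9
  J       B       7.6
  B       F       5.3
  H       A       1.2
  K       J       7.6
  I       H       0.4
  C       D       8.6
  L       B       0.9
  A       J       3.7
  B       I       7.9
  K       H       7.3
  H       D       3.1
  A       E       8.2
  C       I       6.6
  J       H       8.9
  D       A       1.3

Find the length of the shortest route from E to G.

Enumerating some paths:
E–A–H–I–J–G: 8.2+1.2+0.4+4.2+8.1 = 22.1
E–A–D–H–I–J–G: 8.2+1.3+3.1+0.4+4.2+8.1 = 25.3
E–A–H–J–G: 8.2+1.2+8.9+8.1 = 26.4
E–A–J–G: 8.2+3.7+8.1 = 20
The minimum is 20 via E–A–J–G.

20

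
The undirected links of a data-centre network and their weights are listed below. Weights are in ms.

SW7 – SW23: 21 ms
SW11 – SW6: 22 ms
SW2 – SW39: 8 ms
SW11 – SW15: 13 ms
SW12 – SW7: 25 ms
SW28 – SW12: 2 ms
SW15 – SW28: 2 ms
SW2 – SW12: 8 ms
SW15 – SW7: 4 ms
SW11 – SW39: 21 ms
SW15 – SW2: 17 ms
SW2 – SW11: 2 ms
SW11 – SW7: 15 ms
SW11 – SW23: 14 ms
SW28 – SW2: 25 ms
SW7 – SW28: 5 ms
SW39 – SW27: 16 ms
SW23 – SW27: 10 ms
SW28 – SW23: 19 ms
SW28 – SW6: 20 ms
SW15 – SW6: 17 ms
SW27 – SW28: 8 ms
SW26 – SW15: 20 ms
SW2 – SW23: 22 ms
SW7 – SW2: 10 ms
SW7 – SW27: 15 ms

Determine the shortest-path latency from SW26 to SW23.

40 ms

Settle nodes by increasing distance from SW26:
SW26: 0
SW15: 20  (via SW26)
SW28: 22  (via SW15)
SW12: 24  (via SW28)
SW7: 24  (via SW15)
SW27: 30  (via SW28)
SW2: 32  (via SW12)
SW11: 33  (via SW15)
SW6: 37  (via SW15)
SW39: 40  (via SW2)
SW23: 40  (via SW27)
Shortest route: SW26 → SW15 → SW28 → SW27 → SW23 = 40 ms.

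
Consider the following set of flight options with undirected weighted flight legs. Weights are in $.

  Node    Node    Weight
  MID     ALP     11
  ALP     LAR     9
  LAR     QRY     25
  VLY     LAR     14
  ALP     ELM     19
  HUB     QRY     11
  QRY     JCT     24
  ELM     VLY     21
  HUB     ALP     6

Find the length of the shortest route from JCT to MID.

$52

Running Dijkstra from JCT:
JCT: 0
QRY: 24  (via JCT)
HUB: 35  (via QRY)
ALP: 41  (via HUB)
LAR: 49  (via QRY)
MID: 52  (via ALP)
Shortest route: JCT → QRY → HUB → ALP → MID = $52.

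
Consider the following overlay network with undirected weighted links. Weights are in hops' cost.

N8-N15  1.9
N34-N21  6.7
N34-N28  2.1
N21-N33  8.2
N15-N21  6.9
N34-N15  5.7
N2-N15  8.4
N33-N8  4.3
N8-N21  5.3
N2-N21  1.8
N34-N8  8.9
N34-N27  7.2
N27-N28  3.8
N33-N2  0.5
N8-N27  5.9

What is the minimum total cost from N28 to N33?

11.1 hops' cost

Shortest distances from N28:
N28: 0
N34: 2.1  (via N28)
N27: 3.8  (via N28)
N15: 7.8  (via N34)
N21: 8.8  (via N34)
N8: 9.7  (via N27)
N2: 10.6  (via N21)
N33: 11.1  (via N2)
Shortest route: N28–N34–N21–N2–N33 = 11.1 hops' cost.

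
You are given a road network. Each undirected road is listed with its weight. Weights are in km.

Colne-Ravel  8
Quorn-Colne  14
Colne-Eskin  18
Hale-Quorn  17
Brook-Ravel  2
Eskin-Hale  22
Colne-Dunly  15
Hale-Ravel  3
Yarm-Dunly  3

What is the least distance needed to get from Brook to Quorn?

Running Dijkstra from Brook:
Brook: 0
Ravel: 2  (via Brook)
Hale: 5  (via Ravel)
Colne: 10  (via Ravel)
Quorn: 22  (via Hale)
Shortest route: Brook–Ravel–Hale–Quorn = 22 km.

22 km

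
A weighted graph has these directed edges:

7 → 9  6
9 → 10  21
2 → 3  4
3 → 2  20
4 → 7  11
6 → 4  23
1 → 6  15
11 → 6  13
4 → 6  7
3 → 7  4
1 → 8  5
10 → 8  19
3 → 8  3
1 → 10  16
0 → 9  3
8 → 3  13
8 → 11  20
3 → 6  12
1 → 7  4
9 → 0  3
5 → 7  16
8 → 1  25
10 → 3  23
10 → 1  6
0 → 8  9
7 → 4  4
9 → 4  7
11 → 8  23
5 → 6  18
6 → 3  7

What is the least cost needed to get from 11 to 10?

Running Dijkstra from 11:
11: 0
6: 13  (via 11)
3: 20  (via 6)
8: 23  (via 11)
7: 24  (via 3)
4: 28  (via 7)
9: 30  (via 7)
0: 33  (via 9)
2: 40  (via 3)
1: 48  (via 8)
10: 51  (via 9)
Shortest route: 11–6–3–7–9–10 = 51.

51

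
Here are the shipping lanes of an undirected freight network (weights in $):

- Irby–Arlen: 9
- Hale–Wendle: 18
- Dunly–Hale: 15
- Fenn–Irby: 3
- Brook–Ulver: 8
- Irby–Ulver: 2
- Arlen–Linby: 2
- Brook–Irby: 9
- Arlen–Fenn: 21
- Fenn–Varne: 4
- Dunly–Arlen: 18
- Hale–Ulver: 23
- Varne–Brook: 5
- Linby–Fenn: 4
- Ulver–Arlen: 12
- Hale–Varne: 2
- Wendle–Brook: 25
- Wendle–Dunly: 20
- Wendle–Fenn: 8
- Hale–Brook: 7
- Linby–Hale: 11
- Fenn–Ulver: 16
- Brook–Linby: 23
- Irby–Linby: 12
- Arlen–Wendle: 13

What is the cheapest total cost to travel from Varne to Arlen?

$10

Shortest distances from Varne:
Varne: 0
Hale: 2  (via Varne)
Fenn: 4  (via Varne)
Brook: 5  (via Varne)
Irby: 7  (via Fenn)
Linby: 8  (via Fenn)
Ulver: 9  (via Irby)
Arlen: 10  (via Linby)
Shortest route: Varne → Fenn → Linby → Arlen = $10.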